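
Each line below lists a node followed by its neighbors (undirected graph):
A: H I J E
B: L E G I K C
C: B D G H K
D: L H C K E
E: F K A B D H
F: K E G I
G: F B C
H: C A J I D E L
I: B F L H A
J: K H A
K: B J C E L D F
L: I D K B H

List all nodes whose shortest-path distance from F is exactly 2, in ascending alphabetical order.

A, B, C, D, H, J, L

Level 0: F
Level 1: E, G, I, K
Level 2: A, B, C, D, H, J, L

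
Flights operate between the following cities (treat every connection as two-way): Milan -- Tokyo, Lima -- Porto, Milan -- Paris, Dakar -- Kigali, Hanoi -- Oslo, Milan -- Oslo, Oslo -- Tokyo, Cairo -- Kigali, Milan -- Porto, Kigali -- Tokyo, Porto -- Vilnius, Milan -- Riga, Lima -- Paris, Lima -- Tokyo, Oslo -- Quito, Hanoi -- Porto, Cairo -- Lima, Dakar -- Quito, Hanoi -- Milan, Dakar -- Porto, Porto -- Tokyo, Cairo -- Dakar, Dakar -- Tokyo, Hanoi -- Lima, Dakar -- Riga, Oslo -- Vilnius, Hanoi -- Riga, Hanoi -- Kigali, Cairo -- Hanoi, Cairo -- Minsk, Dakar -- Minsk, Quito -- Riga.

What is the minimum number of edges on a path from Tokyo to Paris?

2

Level 0: Tokyo
Level 1: Dakar, Kigali, Lima, Milan, Oslo, Porto
Level 2: Cairo, Hanoi, Minsk, Paris, Quito, Riga, Vilnius
Paris first appears at level 2.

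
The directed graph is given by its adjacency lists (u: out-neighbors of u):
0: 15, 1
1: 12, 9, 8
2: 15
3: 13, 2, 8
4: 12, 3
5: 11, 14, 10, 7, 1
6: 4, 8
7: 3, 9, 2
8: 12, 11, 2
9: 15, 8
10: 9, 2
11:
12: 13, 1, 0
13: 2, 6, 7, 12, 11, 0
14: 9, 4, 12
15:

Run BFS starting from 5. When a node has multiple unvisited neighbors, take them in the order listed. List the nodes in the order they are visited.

Visit 5; enqueue 11, 14, 10, 7, 1 → queue [11, 14, 10, 7, 1]
Visit 11 → queue [14, 10, 7, 1]
Visit 14; enqueue 9, 4, 12 → queue [10, 7, 1, 9, 4, 12]
Visit 10; enqueue 2 → queue [7, 1, 9, 4, 12, 2]
Visit 7; enqueue 3 → queue [1, 9, 4, 12, 2, 3]
Visit 1; enqueue 8 → queue [9, 4, 12, 2, 3, 8]
Visit 9; enqueue 15 → queue [4, 12, 2, 3, 8, 15]
Visit 4 → queue [12, 2, 3, 8, 15]
Visit 12; enqueue 13, 0 → queue [2, 3, 8, 15, 13, 0]
Visit 2 → queue [3, 8, 15, 13, 0]
Visit 3 → queue [8, 15, 13, 0]
Visit 8 → queue [15, 13, 0]
Visit 15 → queue [13, 0]
Visit 13; enqueue 6 → queue [0, 6]
Visit 0 → queue [6]
Visit 6 → queue []

5 → 11 → 14 → 10 → 7 → 1 → 9 → 4 → 12 → 2 → 3 → 8 → 15 → 13 → 0 → 6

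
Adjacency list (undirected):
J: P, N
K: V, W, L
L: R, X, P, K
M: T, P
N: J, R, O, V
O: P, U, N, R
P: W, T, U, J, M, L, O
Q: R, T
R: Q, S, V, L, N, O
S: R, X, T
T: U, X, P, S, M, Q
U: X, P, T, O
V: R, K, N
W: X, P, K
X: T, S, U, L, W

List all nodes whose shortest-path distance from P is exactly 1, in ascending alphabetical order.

Level 0: P
Level 1: J, L, M, O, T, U, W
Level 2: K, N, Q, R, S, X
Level 3: V

J, L, M, O, T, U, W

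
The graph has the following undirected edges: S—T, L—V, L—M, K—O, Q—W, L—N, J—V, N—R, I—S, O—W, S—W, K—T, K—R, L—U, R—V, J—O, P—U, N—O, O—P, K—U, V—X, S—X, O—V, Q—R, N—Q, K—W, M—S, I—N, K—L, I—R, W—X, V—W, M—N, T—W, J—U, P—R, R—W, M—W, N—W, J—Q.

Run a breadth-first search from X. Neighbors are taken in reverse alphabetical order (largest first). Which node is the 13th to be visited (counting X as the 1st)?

Visit X; enqueue W, V, S → queue [W, V, S]
Visit W; enqueue T, R, Q, O, N, M, K → queue [V, S, T, R, Q, O, N, M, K]
Visit V; enqueue L, J → queue [S, T, R, Q, O, N, M, K, L, J]
Visit S; enqueue I → queue [T, R, Q, O, N, M, K, L, J, I]
Visit T → queue [R, Q, O, N, M, K, L, J, I]
Visit R; enqueue P → queue [Q, O, N, M, K, L, J, I, P]
Visit Q → queue [O, N, M, K, L, J, I, P]
Visit O → queue [N, M, K, L, J, I, P]
Visit N → queue [M, K, L, J, I, P]
Visit M → queue [K, L, J, I, P]
Visit K; enqueue U → queue [L, J, I, P, U]
Visit L → queue [J, I, P, U]
Visit J → queue [I, P, U]
Visit I → queue [P, U]
Visit P → queue [U]
Visit U → queue []

Visit order: X, W, V, S, T, R, Q, O, N, M, K, L, J, I, P, U

J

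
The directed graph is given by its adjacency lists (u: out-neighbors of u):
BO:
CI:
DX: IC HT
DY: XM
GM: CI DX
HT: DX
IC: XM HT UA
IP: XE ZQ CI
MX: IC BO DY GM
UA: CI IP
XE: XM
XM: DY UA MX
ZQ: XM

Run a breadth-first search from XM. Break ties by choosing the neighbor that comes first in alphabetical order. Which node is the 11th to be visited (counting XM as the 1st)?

Visit XM; enqueue DY, MX, UA → queue [DY, MX, UA]
Visit DY → queue [MX, UA]
Visit MX; enqueue BO, GM, IC → queue [UA, BO, GM, IC]
Visit UA; enqueue CI, IP → queue [BO, GM, IC, CI, IP]
Visit BO → queue [GM, IC, CI, IP]
Visit GM; enqueue DX → queue [IC, CI, IP, DX]
Visit IC; enqueue HT → queue [CI, IP, DX, HT]
Visit CI → queue [IP, DX, HT]
Visit IP; enqueue XE, ZQ → queue [DX, HT, XE, ZQ]
Visit DX → queue [HT, XE, ZQ]
Visit HT → queue [XE, ZQ]
Visit XE → queue [ZQ]
Visit ZQ → queue []

Visit order: XM, DY, MX, UA, BO, GM, IC, CI, IP, DX, HT, XE, ZQ

HT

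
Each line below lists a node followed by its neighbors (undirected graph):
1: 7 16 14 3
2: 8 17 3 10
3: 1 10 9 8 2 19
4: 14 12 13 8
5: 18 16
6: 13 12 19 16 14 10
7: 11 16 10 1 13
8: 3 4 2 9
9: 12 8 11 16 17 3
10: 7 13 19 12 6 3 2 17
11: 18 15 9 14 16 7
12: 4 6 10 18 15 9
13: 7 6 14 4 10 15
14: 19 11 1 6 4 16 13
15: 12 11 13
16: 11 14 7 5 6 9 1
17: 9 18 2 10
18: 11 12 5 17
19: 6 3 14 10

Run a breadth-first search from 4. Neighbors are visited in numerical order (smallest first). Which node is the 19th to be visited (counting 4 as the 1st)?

Visit 4; enqueue 8, 12, 13, 14 → queue [8, 12, 13, 14]
Visit 8; enqueue 2, 3, 9 → queue [12, 13, 14, 2, 3, 9]
Visit 12; enqueue 6, 10, 15, 18 → queue [13, 14, 2, 3, 9, 6, 10, 15, 18]
Visit 13; enqueue 7 → queue [14, 2, 3, 9, 6, 10, 15, 18, 7]
Visit 14; enqueue 1, 11, 16, 19 → queue [2, 3, 9, 6, 10, 15, 18, 7, 1, 11, 16, 19]
Visit 2; enqueue 17 → queue [3, 9, 6, 10, 15, 18, 7, 1, 11, 16, 19, 17]
Visit 3 → queue [9, 6, 10, 15, 18, 7, 1, 11, 16, 19, 17]
Visit 9 → queue [6, 10, 15, 18, 7, 1, 11, 16, 19, 17]
Visit 6 → queue [10, 15, 18, 7, 1, 11, 16, 19, 17]
Visit 10 → queue [15, 18, 7, 1, 11, 16, 19, 17]
Visit 15 → queue [18, 7, 1, 11, 16, 19, 17]
Visit 18; enqueue 5 → queue [7, 1, 11, 16, 19, 17, 5]
Visit 7 → queue [1, 11, 16, 19, 17, 5]
Visit 1 → queue [11, 16, 19, 17, 5]
Visit 11 → queue [16, 19, 17, 5]
Visit 16 → queue [19, 17, 5]
Visit 19 → queue [17, 5]
Visit 17 → queue [5]
Visit 5 → queue []

Visit order: 4, 8, 12, 13, 14, 2, 3, 9, 6, 10, 15, 18, 7, 1, 11, 16, 19, 17, 5

5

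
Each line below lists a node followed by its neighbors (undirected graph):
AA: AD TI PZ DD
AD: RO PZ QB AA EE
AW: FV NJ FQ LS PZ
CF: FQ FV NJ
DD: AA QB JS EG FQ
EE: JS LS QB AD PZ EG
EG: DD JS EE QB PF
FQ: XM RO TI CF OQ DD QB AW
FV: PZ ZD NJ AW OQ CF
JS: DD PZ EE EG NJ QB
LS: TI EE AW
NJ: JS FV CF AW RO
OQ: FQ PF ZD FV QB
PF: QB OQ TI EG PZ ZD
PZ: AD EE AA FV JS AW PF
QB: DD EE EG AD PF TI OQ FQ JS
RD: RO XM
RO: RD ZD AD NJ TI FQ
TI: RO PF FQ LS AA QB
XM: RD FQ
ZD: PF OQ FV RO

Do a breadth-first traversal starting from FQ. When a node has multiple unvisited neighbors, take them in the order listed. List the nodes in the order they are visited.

FQ, XM, RO, TI, CF, OQ, DD, QB, AW, RD, ZD, AD, NJ, PF, LS, AA, FV, JS, EG, EE, PZ

Visit FQ; enqueue XM, RO, TI, CF, OQ, DD, QB, AW → queue [XM, RO, TI, CF, OQ, DD, QB, AW]
Visit XM; enqueue RD → queue [RO, TI, CF, OQ, DD, QB, AW, RD]
Visit RO; enqueue ZD, AD, NJ → queue [TI, CF, OQ, DD, QB, AW, RD, ZD, AD, NJ]
Visit TI; enqueue PF, LS, AA → queue [CF, OQ, DD, QB, AW, RD, ZD, AD, NJ, PF, LS, AA]
Visit CF; enqueue FV → queue [OQ, DD, QB, AW, RD, ZD, AD, NJ, PF, LS, AA, FV]
Visit OQ → queue [DD, QB, AW, RD, ZD, AD, NJ, PF, LS, AA, FV]
Visit DD; enqueue JS, EG → queue [QB, AW, RD, ZD, AD, NJ, PF, LS, AA, FV, JS, EG]
Visit QB; enqueue EE → queue [AW, RD, ZD, AD, NJ, PF, LS, AA, FV, JS, EG, EE]
Visit AW; enqueue PZ → queue [RD, ZD, AD, NJ, PF, LS, AA, FV, JS, EG, EE, PZ]
Visit RD → queue [ZD, AD, NJ, PF, LS, AA, FV, JS, EG, EE, PZ]
Visit ZD → queue [AD, NJ, PF, LS, AA, FV, JS, EG, EE, PZ]
Visit AD → queue [NJ, PF, LS, AA, FV, JS, EG, EE, PZ]
Visit NJ → queue [PF, LS, AA, FV, JS, EG, EE, PZ]
Visit PF → queue [LS, AA, FV, JS, EG, EE, PZ]
Visit LS → queue [AA, FV, JS, EG, EE, PZ]
Visit AA → queue [FV, JS, EG, EE, PZ]
Visit FV → queue [JS, EG, EE, PZ]
Visit JS → queue [EG, EE, PZ]
Visit EG → queue [EE, PZ]
Visit EE → queue [PZ]
Visit PZ → queue []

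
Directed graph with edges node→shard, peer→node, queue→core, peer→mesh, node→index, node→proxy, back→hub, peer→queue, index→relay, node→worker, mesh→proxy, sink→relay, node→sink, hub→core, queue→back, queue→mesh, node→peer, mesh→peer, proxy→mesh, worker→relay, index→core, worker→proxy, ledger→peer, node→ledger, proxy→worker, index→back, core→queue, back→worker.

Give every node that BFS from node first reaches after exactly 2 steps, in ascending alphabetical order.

back, core, mesh, queue, relay

Level 0: node
Level 1: index, ledger, peer, proxy, shard, sink, worker
Level 2: back, core, mesh, queue, relay
Level 3: hub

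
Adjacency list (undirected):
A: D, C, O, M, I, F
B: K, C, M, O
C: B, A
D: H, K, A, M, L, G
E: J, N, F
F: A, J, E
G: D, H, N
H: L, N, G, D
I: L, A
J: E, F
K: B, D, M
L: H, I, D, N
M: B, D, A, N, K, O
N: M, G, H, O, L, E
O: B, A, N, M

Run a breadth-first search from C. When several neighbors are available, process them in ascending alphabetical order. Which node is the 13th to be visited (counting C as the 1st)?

E

Visit C; enqueue A, B → queue [A, B]
Visit A; enqueue D, F, I, M, O → queue [B, D, F, I, M, O]
Visit B; enqueue K → queue [D, F, I, M, O, K]
Visit D; enqueue G, H, L → queue [F, I, M, O, K, G, H, L]
Visit F; enqueue E, J → queue [I, M, O, K, G, H, L, E, J]
Visit I → queue [M, O, K, G, H, L, E, J]
Visit M; enqueue N → queue [O, K, G, H, L, E, J, N]
Visit O → queue [K, G, H, L, E, J, N]
Visit K → queue [G, H, L, E, J, N]
Visit G → queue [H, L, E, J, N]
Visit H → queue [L, E, J, N]
Visit L → queue [E, J, N]
Visit E → queue [J, N]
Visit J → queue [N]
Visit N → queue []

Visit order: C, A, B, D, F, I, M, O, K, G, H, L, E, J, N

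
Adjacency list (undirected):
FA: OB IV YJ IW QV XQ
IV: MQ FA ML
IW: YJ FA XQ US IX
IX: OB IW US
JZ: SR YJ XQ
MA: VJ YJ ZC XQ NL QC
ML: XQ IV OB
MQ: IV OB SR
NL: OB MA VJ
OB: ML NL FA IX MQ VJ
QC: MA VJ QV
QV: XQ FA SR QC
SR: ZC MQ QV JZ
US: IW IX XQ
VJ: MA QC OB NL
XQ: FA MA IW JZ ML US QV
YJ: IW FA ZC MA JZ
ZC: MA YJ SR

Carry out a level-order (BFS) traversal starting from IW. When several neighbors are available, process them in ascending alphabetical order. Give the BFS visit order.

IW FA IX US XQ YJ IV OB QV JZ MA ML ZC MQ NL VJ QC SR

Visit IW; enqueue FA, IX, US, XQ, YJ → queue [FA, IX, US, XQ, YJ]
Visit FA; enqueue IV, OB, QV → queue [IX, US, XQ, YJ, IV, OB, QV]
Visit IX → queue [US, XQ, YJ, IV, OB, QV]
Visit US → queue [XQ, YJ, IV, OB, QV]
Visit XQ; enqueue JZ, MA, ML → queue [YJ, IV, OB, QV, JZ, MA, ML]
Visit YJ; enqueue ZC → queue [IV, OB, QV, JZ, MA, ML, ZC]
Visit IV; enqueue MQ → queue [OB, QV, JZ, MA, ML, ZC, MQ]
Visit OB; enqueue NL, VJ → queue [QV, JZ, MA, ML, ZC, MQ, NL, VJ]
Visit QV; enqueue QC, SR → queue [JZ, MA, ML, ZC, MQ, NL, VJ, QC, SR]
Visit JZ → queue [MA, ML, ZC, MQ, NL, VJ, QC, SR]
Visit MA → queue [ML, ZC, MQ, NL, VJ, QC, SR]
Visit ML → queue [ZC, MQ, NL, VJ, QC, SR]
Visit ZC → queue [MQ, NL, VJ, QC, SR]
Visit MQ → queue [NL, VJ, QC, SR]
Visit NL → queue [VJ, QC, SR]
Visit VJ → queue [QC, SR]
Visit QC → queue [SR]
Visit SR → queue []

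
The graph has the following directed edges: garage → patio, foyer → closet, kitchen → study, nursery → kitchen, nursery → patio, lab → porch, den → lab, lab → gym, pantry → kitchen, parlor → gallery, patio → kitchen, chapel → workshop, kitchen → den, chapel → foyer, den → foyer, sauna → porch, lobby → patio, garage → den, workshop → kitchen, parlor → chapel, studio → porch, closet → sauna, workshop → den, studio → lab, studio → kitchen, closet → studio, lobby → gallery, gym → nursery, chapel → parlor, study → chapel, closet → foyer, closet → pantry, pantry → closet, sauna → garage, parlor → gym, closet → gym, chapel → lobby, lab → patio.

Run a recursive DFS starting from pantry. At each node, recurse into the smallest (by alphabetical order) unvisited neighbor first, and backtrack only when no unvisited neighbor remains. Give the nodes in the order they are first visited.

pantry, closet, foyer, gym, nursery, kitchen, den, lab, patio, porch, study, chapel, lobby, gallery, parlor, workshop, sauna, garage, studio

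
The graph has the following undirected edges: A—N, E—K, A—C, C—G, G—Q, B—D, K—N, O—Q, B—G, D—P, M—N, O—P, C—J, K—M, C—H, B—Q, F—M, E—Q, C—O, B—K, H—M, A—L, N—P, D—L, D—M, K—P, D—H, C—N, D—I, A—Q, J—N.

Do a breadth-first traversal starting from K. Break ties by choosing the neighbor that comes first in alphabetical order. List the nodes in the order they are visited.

K → B → E → M → N → P → D → G → Q → F → H → A → C → J → O → I → L

Visit K; enqueue B, E, M, N, P → queue [B, E, M, N, P]
Visit B; enqueue D, G, Q → queue [E, M, N, P, D, G, Q]
Visit E → queue [M, N, P, D, G, Q]
Visit M; enqueue F, H → queue [N, P, D, G, Q, F, H]
Visit N; enqueue A, C, J → queue [P, D, G, Q, F, H, A, C, J]
Visit P; enqueue O → queue [D, G, Q, F, H, A, C, J, O]
Visit D; enqueue I, L → queue [G, Q, F, H, A, C, J, O, I, L]
Visit G → queue [Q, F, H, A, C, J, O, I, L]
Visit Q → queue [F, H, A, C, J, O, I, L]
Visit F → queue [H, A, C, J, O, I, L]
Visit H → queue [A, C, J, O, I, L]
Visit A → queue [C, J, O, I, L]
Visit C → queue [J, O, I, L]
Visit J → queue [O, I, L]
Visit O → queue [I, L]
Visit I → queue [L]
Visit L → queue []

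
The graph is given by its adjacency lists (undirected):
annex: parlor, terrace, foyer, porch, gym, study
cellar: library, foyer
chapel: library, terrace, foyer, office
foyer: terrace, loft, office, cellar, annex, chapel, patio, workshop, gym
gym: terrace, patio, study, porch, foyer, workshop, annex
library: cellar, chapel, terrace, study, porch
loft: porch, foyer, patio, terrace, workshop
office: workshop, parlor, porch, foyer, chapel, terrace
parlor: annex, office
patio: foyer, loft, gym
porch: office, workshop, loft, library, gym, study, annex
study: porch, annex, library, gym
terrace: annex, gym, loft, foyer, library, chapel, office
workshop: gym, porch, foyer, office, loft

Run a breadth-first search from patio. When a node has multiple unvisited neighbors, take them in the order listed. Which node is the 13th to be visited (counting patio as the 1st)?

Visit patio; enqueue foyer, loft, gym → queue [foyer, loft, gym]
Visit foyer; enqueue terrace, office, cellar, annex, chapel, workshop → queue [loft, gym, terrace, office, cellar, annex, chapel, workshop]
Visit loft; enqueue porch → queue [gym, terrace, office, cellar, annex, chapel, workshop, porch]
Visit gym; enqueue study → queue [terrace, office, cellar, annex, chapel, workshop, porch, study]
Visit terrace; enqueue library → queue [office, cellar, annex, chapel, workshop, porch, study, library]
Visit office; enqueue parlor → queue [cellar, annex, chapel, workshop, porch, study, library, parlor]
Visit cellar → queue [annex, chapel, workshop, porch, study, library, parlor]
Visit annex → queue [chapel, workshop, porch, study, library, parlor]
Visit chapel → queue [workshop, porch, study, library, parlor]
Visit workshop → queue [porch, study, library, parlor]
Visit porch → queue [study, library, parlor]
Visit study → queue [library, parlor]
Visit library → queue [parlor]
Visit parlor → queue []

Visit order: patio, foyer, loft, gym, terrace, office, cellar, annex, chapel, workshop, porch, study, library, parlor

library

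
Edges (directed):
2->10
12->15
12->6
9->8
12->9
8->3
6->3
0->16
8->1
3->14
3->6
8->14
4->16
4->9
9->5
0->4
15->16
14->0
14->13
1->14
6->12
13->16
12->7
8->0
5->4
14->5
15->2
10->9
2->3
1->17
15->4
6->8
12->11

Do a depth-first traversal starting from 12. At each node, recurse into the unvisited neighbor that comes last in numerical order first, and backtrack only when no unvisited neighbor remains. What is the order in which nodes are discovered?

Visit 12
12 → 15
15 → 16
15 → 4
4 → 9
9 → 8
8 → 14
14 → 13
14 → 5
14 → 0
8 → 3
3 → 6
8 → 1
1 → 17
15 → 2
2 → 10
12 → 11
12 → 7

12 -> 15 -> 16 -> 4 -> 9 -> 8 -> 14 -> 13 -> 5 -> 0 -> 3 -> 6 -> 1 -> 17 -> 2 -> 10 -> 11 -> 7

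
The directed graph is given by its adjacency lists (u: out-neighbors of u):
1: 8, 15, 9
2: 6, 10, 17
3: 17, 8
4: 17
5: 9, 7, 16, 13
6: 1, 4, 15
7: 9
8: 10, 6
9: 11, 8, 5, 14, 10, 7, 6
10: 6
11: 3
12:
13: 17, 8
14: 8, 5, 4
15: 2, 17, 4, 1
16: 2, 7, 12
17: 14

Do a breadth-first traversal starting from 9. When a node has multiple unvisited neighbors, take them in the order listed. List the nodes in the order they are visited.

Visit 9; enqueue 11, 8, 5, 14, 10, 7, 6 → queue [11, 8, 5, 14, 10, 7, 6]
Visit 11; enqueue 3 → queue [8, 5, 14, 10, 7, 6, 3]
Visit 8 → queue [5, 14, 10, 7, 6, 3]
Visit 5; enqueue 16, 13 → queue [14, 10, 7, 6, 3, 16, 13]
Visit 14; enqueue 4 → queue [10, 7, 6, 3, 16, 13, 4]
Visit 10 → queue [7, 6, 3, 16, 13, 4]
Visit 7 → queue [6, 3, 16, 13, 4]
Visit 6; enqueue 1, 15 → queue [3, 16, 13, 4, 1, 15]
Visit 3; enqueue 17 → queue [16, 13, 4, 1, 15, 17]
Visit 16; enqueue 2, 12 → queue [13, 4, 1, 15, 17, 2, 12]
Visit 13 → queue [4, 1, 15, 17, 2, 12]
Visit 4 → queue [1, 15, 17, 2, 12]
Visit 1 → queue [15, 17, 2, 12]
Visit 15 → queue [17, 2, 12]
Visit 17 → queue [2, 12]
Visit 2 → queue [12]
Visit 12 → queue []

9 11 8 5 14 10 7 6 3 16 13 4 1 15 17 2 12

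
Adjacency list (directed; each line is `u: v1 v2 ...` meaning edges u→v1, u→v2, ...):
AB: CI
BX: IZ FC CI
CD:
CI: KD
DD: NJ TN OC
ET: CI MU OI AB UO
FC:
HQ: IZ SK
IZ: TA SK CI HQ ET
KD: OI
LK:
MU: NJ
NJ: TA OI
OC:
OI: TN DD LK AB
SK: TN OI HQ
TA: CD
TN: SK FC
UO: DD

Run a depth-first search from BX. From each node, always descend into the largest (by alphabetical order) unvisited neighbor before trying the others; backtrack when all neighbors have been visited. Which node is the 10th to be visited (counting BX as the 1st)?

DD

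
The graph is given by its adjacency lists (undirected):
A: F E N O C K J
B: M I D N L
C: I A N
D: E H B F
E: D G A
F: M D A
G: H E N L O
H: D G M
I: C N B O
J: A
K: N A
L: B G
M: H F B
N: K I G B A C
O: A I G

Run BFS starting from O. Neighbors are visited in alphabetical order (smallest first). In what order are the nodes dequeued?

Visit O; enqueue A, G, I → queue [A, G, I]
Visit A; enqueue C, E, F, J, K, N → queue [G, I, C, E, F, J, K, N]
Visit G; enqueue H, L → queue [I, C, E, F, J, K, N, H, L]
Visit I; enqueue B → queue [C, E, F, J, K, N, H, L, B]
Visit C → queue [E, F, J, K, N, H, L, B]
Visit E; enqueue D → queue [F, J, K, N, H, L, B, D]
Visit F; enqueue M → queue [J, K, N, H, L, B, D, M]
Visit J → queue [K, N, H, L, B, D, M]
Visit K → queue [N, H, L, B, D, M]
Visit N → queue [H, L, B, D, M]
Visit H → queue [L, B, D, M]
Visit L → queue [B, D, M]
Visit B → queue [D, M]
Visit D → queue [M]
Visit M → queue []

O A G I C E F J K N H L B D M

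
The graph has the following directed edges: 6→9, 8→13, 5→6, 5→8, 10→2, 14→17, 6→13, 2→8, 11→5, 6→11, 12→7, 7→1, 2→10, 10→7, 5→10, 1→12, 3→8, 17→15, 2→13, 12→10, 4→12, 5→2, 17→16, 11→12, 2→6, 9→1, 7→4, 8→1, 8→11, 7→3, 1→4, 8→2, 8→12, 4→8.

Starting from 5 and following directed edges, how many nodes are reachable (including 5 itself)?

BFS from 5 visits: 5, 2, 6, 8, 10, 13, 9, 11, 1, 12, 7, 4, 3
Reachable nodes: 13 of 17 total.

13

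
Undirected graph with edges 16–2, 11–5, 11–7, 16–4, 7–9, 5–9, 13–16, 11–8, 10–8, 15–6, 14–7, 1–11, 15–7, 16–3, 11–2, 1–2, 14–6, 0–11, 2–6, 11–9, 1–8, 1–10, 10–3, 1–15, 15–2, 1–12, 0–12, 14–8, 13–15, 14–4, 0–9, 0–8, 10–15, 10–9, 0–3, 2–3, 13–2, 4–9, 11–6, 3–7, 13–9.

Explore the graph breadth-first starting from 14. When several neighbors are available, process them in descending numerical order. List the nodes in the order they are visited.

14, 8, 7, 6, 4, 11, 10, 1, 0, 15, 9, 3, 2, 16, 5, 12, 13

Visit 14; enqueue 8, 7, 6, 4 → queue [8, 7, 6, 4]
Visit 8; enqueue 11, 10, 1, 0 → queue [7, 6, 4, 11, 10, 1, 0]
Visit 7; enqueue 15, 9, 3 → queue [6, 4, 11, 10, 1, 0, 15, 9, 3]
Visit 6; enqueue 2 → queue [4, 11, 10, 1, 0, 15, 9, 3, 2]
Visit 4; enqueue 16 → queue [11, 10, 1, 0, 15, 9, 3, 2, 16]
Visit 11; enqueue 5 → queue [10, 1, 0, 15, 9, 3, 2, 16, 5]
Visit 10 → queue [1, 0, 15, 9, 3, 2, 16, 5]
Visit 1; enqueue 12 → queue [0, 15, 9, 3, 2, 16, 5, 12]
Visit 0 → queue [15, 9, 3, 2, 16, 5, 12]
Visit 15; enqueue 13 → queue [9, 3, 2, 16, 5, 12, 13]
Visit 9 → queue [3, 2, 16, 5, 12, 13]
Visit 3 → queue [2, 16, 5, 12, 13]
Visit 2 → queue [16, 5, 12, 13]
Visit 16 → queue [5, 12, 13]
Visit 5 → queue [12, 13]
Visit 12 → queue [13]
Visit 13 → queue []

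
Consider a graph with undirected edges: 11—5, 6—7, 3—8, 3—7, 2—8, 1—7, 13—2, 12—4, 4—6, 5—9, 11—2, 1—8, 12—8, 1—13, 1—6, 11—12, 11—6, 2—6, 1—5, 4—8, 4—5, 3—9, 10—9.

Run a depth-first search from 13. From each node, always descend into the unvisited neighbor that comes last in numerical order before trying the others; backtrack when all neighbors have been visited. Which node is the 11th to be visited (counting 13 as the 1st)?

Visit 13
13 → 2
2 → 11
11 → 12
12 → 8
8 → 4
4 → 6
6 → 7
7 → 3
3 → 9
9 → 10
9 → 5
5 → 1

Visit order: 13, 2, 11, 12, 8, 4, 6, 7, 3, 9, 10, 5, 1

10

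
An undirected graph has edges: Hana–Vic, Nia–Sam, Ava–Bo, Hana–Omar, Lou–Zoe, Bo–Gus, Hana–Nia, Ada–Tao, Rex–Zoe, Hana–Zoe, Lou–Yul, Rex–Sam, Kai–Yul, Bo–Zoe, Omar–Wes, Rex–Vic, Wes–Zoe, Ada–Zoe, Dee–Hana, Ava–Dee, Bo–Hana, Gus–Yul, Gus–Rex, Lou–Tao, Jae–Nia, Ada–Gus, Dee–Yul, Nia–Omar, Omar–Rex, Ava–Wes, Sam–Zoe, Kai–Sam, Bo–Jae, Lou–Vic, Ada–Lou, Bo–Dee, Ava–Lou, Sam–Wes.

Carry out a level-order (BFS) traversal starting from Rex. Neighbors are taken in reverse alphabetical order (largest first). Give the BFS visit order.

Rex → Zoe → Vic → Sam → Omar → Gus → Wes → Lou → Hana → Bo → Ada → Nia → Kai → Yul → Ava → Tao → Dee → Jae

Visit Rex; enqueue Zoe, Vic, Sam, Omar, Gus → queue [Zoe, Vic, Sam, Omar, Gus]
Visit Zoe; enqueue Wes, Lou, Hana, Bo, Ada → queue [Vic, Sam, Omar, Gus, Wes, Lou, Hana, Bo, Ada]
Visit Vic → queue [Sam, Omar, Gus, Wes, Lou, Hana, Bo, Ada]
Visit Sam; enqueue Nia, Kai → queue [Omar, Gus, Wes, Lou, Hana, Bo, Ada, Nia, Kai]
Visit Omar → queue [Gus, Wes, Lou, Hana, Bo, Ada, Nia, Kai]
Visit Gus; enqueue Yul → queue [Wes, Lou, Hana, Bo, Ada, Nia, Kai, Yul]
Visit Wes; enqueue Ava → queue [Lou, Hana, Bo, Ada, Nia, Kai, Yul, Ava]
Visit Lou; enqueue Tao → queue [Hana, Bo, Ada, Nia, Kai, Yul, Ava, Tao]
Visit Hana; enqueue Dee → queue [Bo, Ada, Nia, Kai, Yul, Ava, Tao, Dee]
Visit Bo; enqueue Jae → queue [Ada, Nia, Kai, Yul, Ava, Tao, Dee, Jae]
Visit Ada → queue [Nia, Kai, Yul, Ava, Tao, Dee, Jae]
Visit Nia → queue [Kai, Yul, Ava, Tao, Dee, Jae]
Visit Kai → queue [Yul, Ava, Tao, Dee, Jae]
Visit Yul → queue [Ava, Tao, Dee, Jae]
Visit Ava → queue [Tao, Dee, Jae]
Visit Tao → queue [Dee, Jae]
Visit Dee → queue [Jae]
Visit Jae → queue []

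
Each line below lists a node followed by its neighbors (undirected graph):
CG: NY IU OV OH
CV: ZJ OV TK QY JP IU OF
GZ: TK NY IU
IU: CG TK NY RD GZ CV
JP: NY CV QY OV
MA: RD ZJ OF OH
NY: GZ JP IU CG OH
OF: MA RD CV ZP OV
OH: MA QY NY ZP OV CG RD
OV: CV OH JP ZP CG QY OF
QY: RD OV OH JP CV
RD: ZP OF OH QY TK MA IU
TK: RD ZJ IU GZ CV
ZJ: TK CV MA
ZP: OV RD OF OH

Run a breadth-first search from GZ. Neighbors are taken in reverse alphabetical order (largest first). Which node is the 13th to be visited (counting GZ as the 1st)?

Visit GZ; enqueue TK, NY, IU → queue [TK, NY, IU]
Visit TK; enqueue ZJ, RD, CV → queue [NY, IU, ZJ, RD, CV]
Visit NY; enqueue OH, JP, CG → queue [IU, ZJ, RD, CV, OH, JP, CG]
Visit IU → queue [ZJ, RD, CV, OH, JP, CG]
Visit ZJ; enqueue MA → queue [RD, CV, OH, JP, CG, MA]
Visit RD; enqueue ZP, QY, OF → queue [CV, OH, JP, CG, MA, ZP, QY, OF]
Visit CV; enqueue OV → queue [OH, JP, CG, MA, ZP, QY, OF, OV]
Visit OH → queue [JP, CG, MA, ZP, QY, OF, OV]
Visit JP → queue [CG, MA, ZP, QY, OF, OV]
Visit CG → queue [MA, ZP, QY, OF, OV]
Visit MA → queue [ZP, QY, OF, OV]
Visit ZP → queue [QY, OF, OV]
Visit QY → queue [OF, OV]
Visit OF → queue [OV]
Visit OV → queue []

Visit order: GZ, TK, NY, IU, ZJ, RD, CV, OH, JP, CG, MA, ZP, QY, OF, OV

QY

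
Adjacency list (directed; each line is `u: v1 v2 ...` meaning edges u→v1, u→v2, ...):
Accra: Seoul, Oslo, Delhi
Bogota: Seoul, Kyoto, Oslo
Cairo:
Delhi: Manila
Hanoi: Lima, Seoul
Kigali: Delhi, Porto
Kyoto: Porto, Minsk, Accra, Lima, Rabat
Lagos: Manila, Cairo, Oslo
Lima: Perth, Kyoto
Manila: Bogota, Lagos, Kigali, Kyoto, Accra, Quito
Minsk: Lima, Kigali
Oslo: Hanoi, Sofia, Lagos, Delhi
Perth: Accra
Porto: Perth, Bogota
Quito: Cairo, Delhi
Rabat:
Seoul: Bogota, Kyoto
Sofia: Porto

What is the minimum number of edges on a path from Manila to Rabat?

Level 0: Manila
Level 1: Accra, Bogota, Kigali, Kyoto, Lagos, Quito
Level 2: Cairo, Delhi, Lima, Minsk, Oslo, Porto, Rabat, Seoul
Level 3: Hanoi, Perth, Sofia
Rabat first appears at level 2.

2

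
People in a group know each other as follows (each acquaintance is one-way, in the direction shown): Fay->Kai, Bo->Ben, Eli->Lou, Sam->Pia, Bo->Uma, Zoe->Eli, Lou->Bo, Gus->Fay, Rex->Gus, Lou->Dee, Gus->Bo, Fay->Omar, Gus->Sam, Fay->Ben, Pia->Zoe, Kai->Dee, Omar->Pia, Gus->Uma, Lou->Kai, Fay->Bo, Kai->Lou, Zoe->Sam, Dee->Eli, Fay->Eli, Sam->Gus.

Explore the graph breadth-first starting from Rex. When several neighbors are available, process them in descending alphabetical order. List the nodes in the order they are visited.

Visit Rex; enqueue Gus → queue [Gus]
Visit Gus; enqueue Uma, Sam, Fay, Bo → queue [Uma, Sam, Fay, Bo]
Visit Uma → queue [Sam, Fay, Bo]
Visit Sam; enqueue Pia → queue [Fay, Bo, Pia]
Visit Fay; enqueue Omar, Kai, Eli, Ben → queue [Bo, Pia, Omar, Kai, Eli, Ben]
Visit Bo → queue [Pia, Omar, Kai, Eli, Ben]
Visit Pia; enqueue Zoe → queue [Omar, Kai, Eli, Ben, Zoe]
Visit Omar → queue [Kai, Eli, Ben, Zoe]
Visit Kai; enqueue Lou, Dee → queue [Eli, Ben, Zoe, Lou, Dee]
Visit Eli → queue [Ben, Zoe, Lou, Dee]
Visit Ben → queue [Zoe, Lou, Dee]
Visit Zoe → queue [Lou, Dee]
Visit Lou → queue [Dee]
Visit Dee → queue []

Rex → Gus → Uma → Sam → Fay → Bo → Pia → Omar → Kai → Eli → Ben → Zoe → Lou → Dee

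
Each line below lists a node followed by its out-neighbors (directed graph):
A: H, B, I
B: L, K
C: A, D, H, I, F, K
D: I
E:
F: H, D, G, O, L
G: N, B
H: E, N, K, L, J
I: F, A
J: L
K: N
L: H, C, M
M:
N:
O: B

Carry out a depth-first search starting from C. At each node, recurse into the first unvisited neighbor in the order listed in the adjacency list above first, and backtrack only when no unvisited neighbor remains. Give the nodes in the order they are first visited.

Visit C
C → A
A → H
H → E
H → N
H → K
H → L
L → M
H → J
A → B
A → I
I → F
F → D
F → G
F → O

C → A → H → E → N → K → L → M → J → B → I → F → D → G → O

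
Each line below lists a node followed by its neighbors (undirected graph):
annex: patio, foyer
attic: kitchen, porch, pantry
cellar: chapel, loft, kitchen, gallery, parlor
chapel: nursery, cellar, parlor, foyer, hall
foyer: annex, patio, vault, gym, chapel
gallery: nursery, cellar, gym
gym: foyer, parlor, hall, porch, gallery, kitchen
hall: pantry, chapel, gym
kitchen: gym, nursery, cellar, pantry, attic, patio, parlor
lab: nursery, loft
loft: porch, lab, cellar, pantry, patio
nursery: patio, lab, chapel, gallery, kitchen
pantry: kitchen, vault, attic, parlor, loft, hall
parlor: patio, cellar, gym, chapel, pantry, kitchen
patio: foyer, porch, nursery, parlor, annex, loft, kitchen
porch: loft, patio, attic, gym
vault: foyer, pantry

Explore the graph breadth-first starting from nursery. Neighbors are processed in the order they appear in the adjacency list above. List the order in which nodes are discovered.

nursery -> patio -> lab -> chapel -> gallery -> kitchen -> foyer -> porch -> parlor -> annex -> loft -> cellar -> hall -> gym -> pantry -> attic -> vault

Visit nursery; enqueue patio, lab, chapel, gallery, kitchen → queue [patio, lab, chapel, gallery, kitchen]
Visit patio; enqueue foyer, porch, parlor, annex, loft → queue [lab, chapel, gallery, kitchen, foyer, porch, parlor, annex, loft]
Visit lab → queue [chapel, gallery, kitchen, foyer, porch, parlor, annex, loft]
Visit chapel; enqueue cellar, hall → queue [gallery, kitchen, foyer, porch, parlor, annex, loft, cellar, hall]
Visit gallery; enqueue gym → queue [kitchen, foyer, porch, parlor, annex, loft, cellar, hall, gym]
Visit kitchen; enqueue pantry, attic → queue [foyer, porch, parlor, annex, loft, cellar, hall, gym, pantry, attic]
Visit foyer; enqueue vault → queue [porch, parlor, annex, loft, cellar, hall, gym, pantry, attic, vault]
Visit porch → queue [parlor, annex, loft, cellar, hall, gym, pantry, attic, vault]
Visit parlor → queue [annex, loft, cellar, hall, gym, pantry, attic, vault]
Visit annex → queue [loft, cellar, hall, gym, pantry, attic, vault]
Visit loft → queue [cellar, hall, gym, pantry, attic, vault]
Visit cellar → queue [hall, gym, pantry, attic, vault]
Visit hall → queue [gym, pantry, attic, vault]
Visit gym → queue [pantry, attic, vault]
Visit pantry → queue [attic, vault]
Visit attic → queue [vault]
Visit vault → queue []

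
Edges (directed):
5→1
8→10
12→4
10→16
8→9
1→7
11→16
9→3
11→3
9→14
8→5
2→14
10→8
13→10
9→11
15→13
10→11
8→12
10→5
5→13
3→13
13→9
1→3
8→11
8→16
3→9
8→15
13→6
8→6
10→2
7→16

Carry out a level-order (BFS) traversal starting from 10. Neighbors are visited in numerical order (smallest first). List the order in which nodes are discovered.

10 -> 2 -> 5 -> 8 -> 11 -> 16 -> 14 -> 1 -> 13 -> 6 -> 9 -> 12 -> 15 -> 3 -> 7 -> 4

Visit 10; enqueue 2, 5, 8, 11, 16 → queue [2, 5, 8, 11, 16]
Visit 2; enqueue 14 → queue [5, 8, 11, 16, 14]
Visit 5; enqueue 1, 13 → queue [8, 11, 16, 14, 1, 13]
Visit 8; enqueue 6, 9, 12, 15 → queue [11, 16, 14, 1, 13, 6, 9, 12, 15]
Visit 11; enqueue 3 → queue [16, 14, 1, 13, 6, 9, 12, 15, 3]
Visit 16 → queue [14, 1, 13, 6, 9, 12, 15, 3]
Visit 14 → queue [1, 13, 6, 9, 12, 15, 3]
Visit 1; enqueue 7 → queue [13, 6, 9, 12, 15, 3, 7]
Visit 13 → queue [6, 9, 12, 15, 3, 7]
Visit 6 → queue [9, 12, 15, 3, 7]
Visit 9 → queue [12, 15, 3, 7]
Visit 12; enqueue 4 → queue [15, 3, 7, 4]
Visit 15 → queue [3, 7, 4]
Visit 3 → queue [7, 4]
Visit 7 → queue [4]
Visit 4 → queue []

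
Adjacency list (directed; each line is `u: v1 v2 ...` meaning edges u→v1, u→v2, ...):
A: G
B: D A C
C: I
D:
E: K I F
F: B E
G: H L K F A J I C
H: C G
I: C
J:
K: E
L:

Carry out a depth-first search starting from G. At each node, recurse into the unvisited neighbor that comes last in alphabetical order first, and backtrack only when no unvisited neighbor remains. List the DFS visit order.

Visit G
G → L
G → K
K → E
E → I
I → C
E → F
F → B
B → D
B → A
G → J
G → H

G, L, K, E, I, C, F, B, D, A, J, H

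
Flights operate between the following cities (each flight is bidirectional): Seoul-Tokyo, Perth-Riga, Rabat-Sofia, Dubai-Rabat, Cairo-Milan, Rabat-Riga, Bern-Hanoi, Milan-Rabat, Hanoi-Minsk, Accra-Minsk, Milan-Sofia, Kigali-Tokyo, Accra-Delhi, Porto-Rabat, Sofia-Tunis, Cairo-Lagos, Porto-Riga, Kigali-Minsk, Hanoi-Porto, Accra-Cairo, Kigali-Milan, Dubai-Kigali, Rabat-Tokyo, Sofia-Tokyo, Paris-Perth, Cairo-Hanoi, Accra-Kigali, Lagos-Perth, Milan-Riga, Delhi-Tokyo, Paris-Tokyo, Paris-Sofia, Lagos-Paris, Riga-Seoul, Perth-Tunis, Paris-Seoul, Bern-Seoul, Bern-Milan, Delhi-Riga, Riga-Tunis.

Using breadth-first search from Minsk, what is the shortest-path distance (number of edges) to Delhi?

Level 0: Minsk
Level 1: Accra, Hanoi, Kigali
Level 2: Bern, Cairo, Delhi, Dubai, Milan, Porto, Tokyo
Level 3: Lagos, Paris, Rabat, Riga, Seoul, Sofia
Level 4: Perth, Tunis
Delhi first appears at level 2.

2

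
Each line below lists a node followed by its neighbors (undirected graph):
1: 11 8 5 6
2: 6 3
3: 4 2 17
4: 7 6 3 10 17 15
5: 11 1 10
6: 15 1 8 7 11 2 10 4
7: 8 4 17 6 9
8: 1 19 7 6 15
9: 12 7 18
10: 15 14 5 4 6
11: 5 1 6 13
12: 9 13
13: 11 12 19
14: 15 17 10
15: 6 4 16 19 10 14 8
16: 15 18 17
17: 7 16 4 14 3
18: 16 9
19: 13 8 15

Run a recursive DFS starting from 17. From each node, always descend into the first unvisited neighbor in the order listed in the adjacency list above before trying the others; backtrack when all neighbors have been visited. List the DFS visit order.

17, 7, 8, 1, 11, 5, 10, 15, 6, 2, 3, 4, 16, 18, 9, 12, 13, 19, 14

Visit 17
17 → 7
7 → 8
8 → 1
1 → 11
11 → 5
5 → 10
10 → 15
15 → 6
6 → 2
2 → 3
3 → 4
15 → 16
16 → 18
18 → 9
9 → 12
12 → 13
13 → 19
15 → 14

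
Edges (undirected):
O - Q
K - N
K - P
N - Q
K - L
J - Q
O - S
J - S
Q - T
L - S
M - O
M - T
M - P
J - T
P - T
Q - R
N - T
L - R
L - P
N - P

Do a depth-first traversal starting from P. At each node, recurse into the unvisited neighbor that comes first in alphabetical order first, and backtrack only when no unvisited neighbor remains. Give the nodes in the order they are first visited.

Visit P
P → K
K → L
L → R
R → Q
Q → J
J → S
S → O
O → M
M → T
T → N

P, K, L, R, Q, J, S, O, M, T, N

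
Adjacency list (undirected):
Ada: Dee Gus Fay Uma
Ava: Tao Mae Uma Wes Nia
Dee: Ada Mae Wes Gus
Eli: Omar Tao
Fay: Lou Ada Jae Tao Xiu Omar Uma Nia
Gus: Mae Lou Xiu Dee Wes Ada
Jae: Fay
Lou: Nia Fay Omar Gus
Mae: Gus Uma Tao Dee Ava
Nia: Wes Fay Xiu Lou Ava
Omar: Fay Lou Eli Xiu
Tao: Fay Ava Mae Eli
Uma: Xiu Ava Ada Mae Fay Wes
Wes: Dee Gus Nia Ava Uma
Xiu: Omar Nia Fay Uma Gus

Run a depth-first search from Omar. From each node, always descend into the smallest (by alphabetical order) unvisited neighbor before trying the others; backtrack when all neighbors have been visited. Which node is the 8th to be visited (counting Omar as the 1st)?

Fay

Visit Omar
Omar → Eli
Eli → Tao
Tao → Ava
Ava → Mae
Mae → Dee
Dee → Ada
Ada → Fay
Fay → Jae
Fay → Lou
Lou → Gus
Gus → Wes
Wes → Nia
Nia → Xiu
Xiu → Uma

Visit order: Omar, Eli, Tao, Ava, Mae, Dee, Ada, Fay, Jae, Lou, Gus, Wes, Nia, Xiu, Uma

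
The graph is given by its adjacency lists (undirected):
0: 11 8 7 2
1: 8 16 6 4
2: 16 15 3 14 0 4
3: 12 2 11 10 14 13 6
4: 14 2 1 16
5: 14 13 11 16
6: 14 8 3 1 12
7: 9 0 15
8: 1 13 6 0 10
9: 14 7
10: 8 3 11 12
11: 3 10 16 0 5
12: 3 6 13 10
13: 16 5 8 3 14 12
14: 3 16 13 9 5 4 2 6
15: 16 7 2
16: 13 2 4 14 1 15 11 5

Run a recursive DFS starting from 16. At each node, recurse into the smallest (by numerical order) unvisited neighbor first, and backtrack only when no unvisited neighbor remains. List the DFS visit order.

16 1 4 2 0 7 9 14 3 6 8 10 11 5 13 12 15

Visit 16
16 → 1
1 → 4
4 → 2
2 → 0
0 → 7
7 → 9
9 → 14
14 → 3
3 → 6
6 → 8
8 → 10
10 → 11
11 → 5
5 → 13
13 → 12
7 → 15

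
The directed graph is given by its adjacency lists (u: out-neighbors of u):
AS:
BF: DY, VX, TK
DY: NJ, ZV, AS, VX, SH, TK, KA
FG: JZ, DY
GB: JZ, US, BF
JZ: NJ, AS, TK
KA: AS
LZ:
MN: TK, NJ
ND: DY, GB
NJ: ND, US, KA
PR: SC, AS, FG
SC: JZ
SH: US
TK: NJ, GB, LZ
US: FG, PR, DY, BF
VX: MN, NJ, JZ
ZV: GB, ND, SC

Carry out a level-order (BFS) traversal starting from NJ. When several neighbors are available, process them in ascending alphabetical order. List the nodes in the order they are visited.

Visit NJ; enqueue KA, ND, US → queue [KA, ND, US]
Visit KA; enqueue AS → queue [ND, US, AS]
Visit ND; enqueue DY, GB → queue [US, AS, DY, GB]
Visit US; enqueue BF, FG, PR → queue [AS, DY, GB, BF, FG, PR]
Visit AS → queue [DY, GB, BF, FG, PR]
Visit DY; enqueue SH, TK, VX, ZV → queue [GB, BF, FG, PR, SH, TK, VX, ZV]
Visit GB; enqueue JZ → queue [BF, FG, PR, SH, TK, VX, ZV, JZ]
Visit BF → queue [FG, PR, SH, TK, VX, ZV, JZ]
Visit FG → queue [PR, SH, TK, VX, ZV, JZ]
Visit PR; enqueue SC → queue [SH, TK, VX, ZV, JZ, SC]
Visit SH → queue [TK, VX, ZV, JZ, SC]
Visit TK; enqueue LZ → queue [VX, ZV, JZ, SC, LZ]
Visit VX; enqueue MN → queue [ZV, JZ, SC, LZ, MN]
Visit ZV → queue [JZ, SC, LZ, MN]
Visit JZ → queue [SC, LZ, MN]
Visit SC → queue [LZ, MN]
Visit LZ → queue [MN]
Visit MN → queue []

NJ KA ND US AS DY GB BF FG PR SH TK VX ZV JZ SC LZ MN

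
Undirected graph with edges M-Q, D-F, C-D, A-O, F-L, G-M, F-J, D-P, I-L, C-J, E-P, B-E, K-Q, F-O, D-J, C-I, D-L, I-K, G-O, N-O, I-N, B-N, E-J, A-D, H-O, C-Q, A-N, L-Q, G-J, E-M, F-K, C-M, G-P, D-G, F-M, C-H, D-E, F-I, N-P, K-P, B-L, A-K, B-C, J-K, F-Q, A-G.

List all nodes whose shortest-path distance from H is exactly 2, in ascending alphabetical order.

Level 0: H
Level 1: C, O
Level 2: A, B, D, F, G, I, J, M, N, Q
Level 3: E, K, L, P

A, B, D, F, G, I, J, M, N, Q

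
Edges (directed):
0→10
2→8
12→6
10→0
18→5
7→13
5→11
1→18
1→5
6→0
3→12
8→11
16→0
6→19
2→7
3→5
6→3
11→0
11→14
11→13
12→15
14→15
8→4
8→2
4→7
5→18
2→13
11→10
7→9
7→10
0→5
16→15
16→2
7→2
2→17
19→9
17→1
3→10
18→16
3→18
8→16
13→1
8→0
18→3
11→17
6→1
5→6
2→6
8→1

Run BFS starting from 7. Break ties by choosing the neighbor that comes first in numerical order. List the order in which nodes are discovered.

7, 2, 9, 10, 13, 6, 8, 17, 0, 1, 3, 19, 4, 11, 16, 5, 18, 12, 14, 15

Visit 7; enqueue 2, 9, 10, 13 → queue [2, 9, 10, 13]
Visit 2; enqueue 6, 8, 17 → queue [9, 10, 13, 6, 8, 17]
Visit 9 → queue [10, 13, 6, 8, 17]
Visit 10; enqueue 0 → queue [13, 6, 8, 17, 0]
Visit 13; enqueue 1 → queue [6, 8, 17, 0, 1]
Visit 6; enqueue 3, 19 → queue [8, 17, 0, 1, 3, 19]
Visit 8; enqueue 4, 11, 16 → queue [17, 0, 1, 3, 19, 4, 11, 16]
Visit 17 → queue [0, 1, 3, 19, 4, 11, 16]
Visit 0; enqueue 5 → queue [1, 3, 19, 4, 11, 16, 5]
Visit 1; enqueue 18 → queue [3, 19, 4, 11, 16, 5, 18]
Visit 3; enqueue 12 → queue [19, 4, 11, 16, 5, 18, 12]
Visit 19 → queue [4, 11, 16, 5, 18, 12]
Visit 4 → queue [11, 16, 5, 18, 12]
Visit 11; enqueue 14 → queue [16, 5, 18, 12, 14]
Visit 16; enqueue 15 → queue [5, 18, 12, 14, 15]
Visit 5 → queue [18, 12, 14, 15]
Visit 18 → queue [12, 14, 15]
Visit 12 → queue [14, 15]
Visit 14 → queue [15]
Visit 15 → queue []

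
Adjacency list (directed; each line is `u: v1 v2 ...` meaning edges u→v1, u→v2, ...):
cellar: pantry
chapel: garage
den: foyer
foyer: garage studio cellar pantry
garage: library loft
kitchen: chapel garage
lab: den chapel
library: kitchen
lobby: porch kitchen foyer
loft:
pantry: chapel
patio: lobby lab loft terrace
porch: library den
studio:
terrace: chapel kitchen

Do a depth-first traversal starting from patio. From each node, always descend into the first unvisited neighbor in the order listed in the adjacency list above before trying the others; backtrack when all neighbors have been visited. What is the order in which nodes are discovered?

patio → lobby → porch → library → kitchen → chapel → garage → loft → den → foyer → studio → cellar → pantry → lab → terrace

Visit patio
patio → lobby
lobby → porch
porch → library
library → kitchen
kitchen → chapel
chapel → garage
garage → loft
porch → den
den → foyer
foyer → studio
foyer → cellar
cellar → pantry
patio → lab
patio → terrace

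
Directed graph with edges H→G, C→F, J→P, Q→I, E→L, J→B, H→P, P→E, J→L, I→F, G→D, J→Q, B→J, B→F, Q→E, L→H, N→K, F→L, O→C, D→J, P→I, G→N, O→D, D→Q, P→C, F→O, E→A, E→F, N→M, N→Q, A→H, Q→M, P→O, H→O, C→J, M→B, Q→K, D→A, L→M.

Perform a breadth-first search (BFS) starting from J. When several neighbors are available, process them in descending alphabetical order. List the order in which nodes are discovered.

J Q P L B M K I E O C H F A D G N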